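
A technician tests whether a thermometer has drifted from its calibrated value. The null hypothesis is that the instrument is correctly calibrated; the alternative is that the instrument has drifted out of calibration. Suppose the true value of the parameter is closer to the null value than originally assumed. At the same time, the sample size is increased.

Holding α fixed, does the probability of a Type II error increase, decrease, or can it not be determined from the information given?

The first change alone would make β increase; the second alone would make β decrease. Which effect dominates depends on the magnitudes, which are not given.

Cannot be determined from the information given.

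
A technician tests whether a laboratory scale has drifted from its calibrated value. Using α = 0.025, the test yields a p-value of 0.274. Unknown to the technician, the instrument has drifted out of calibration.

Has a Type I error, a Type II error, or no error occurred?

Type II error

The conventional null hypothesis is that the instrument is correctly calibrated.
Since p = 0.274 ≥ α = 0.025, H₀ is not rejected.
H₀ is false (actually the instrument has drifted out of calibration).
Failing to reject a false H₀ is a Type II error.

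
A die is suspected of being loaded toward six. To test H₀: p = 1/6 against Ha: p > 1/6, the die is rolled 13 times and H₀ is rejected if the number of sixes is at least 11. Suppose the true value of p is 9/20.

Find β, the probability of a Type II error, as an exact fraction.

Under the alternative p = 9/20, S ~ Binomial(13, 9/20); β is the probability the test does not reject, P(S < 11).
Summing C(13,j)·(9/20)^j·(11/20)^{13-j} for j = 0..10 gives 40790448134932573/40960000000000000.

40790448134932573/40960000000000000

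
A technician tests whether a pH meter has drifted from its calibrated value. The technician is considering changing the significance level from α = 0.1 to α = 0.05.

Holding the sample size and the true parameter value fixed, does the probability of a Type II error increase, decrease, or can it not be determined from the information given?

Lowering α raises the bar for rejection; under Ha, the test now fails to reject on outcomes it previously would have rejected.

It increases.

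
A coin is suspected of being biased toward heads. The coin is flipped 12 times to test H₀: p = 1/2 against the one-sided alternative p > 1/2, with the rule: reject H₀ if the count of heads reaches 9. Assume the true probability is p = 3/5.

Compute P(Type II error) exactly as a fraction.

A Type II error is failing to reject when Ha holds: with p = 3/5, β = P(Y ≤ 8).
Equivalently, β = 1 − P(Y ≥ 9) = 37825328/48828125.

37825328/48828125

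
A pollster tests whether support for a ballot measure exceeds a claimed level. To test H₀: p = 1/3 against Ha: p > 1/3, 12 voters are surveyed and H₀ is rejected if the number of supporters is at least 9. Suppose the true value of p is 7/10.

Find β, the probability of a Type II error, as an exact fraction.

101496845313/200000000000

Under the alternative p = 7/10, K ~ Binomial(12, 7/10); β is the probability the test does not reject, P(K < 9).
Adding the binomial probabilities P(K=0)+…+P(K=8) at p = 7/10 gives 101496845313/200000000000.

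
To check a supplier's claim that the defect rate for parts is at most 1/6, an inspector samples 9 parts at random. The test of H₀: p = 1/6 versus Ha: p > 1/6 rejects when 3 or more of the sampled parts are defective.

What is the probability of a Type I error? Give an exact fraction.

898223/5038848

Under H₀, S ~ Binomial(9, 1/6); the Type I error rate is P(S ≥ 3).
α = 1 − P(S ≤ 2) = 1 − 4140625/5038848 = 898223/5038848.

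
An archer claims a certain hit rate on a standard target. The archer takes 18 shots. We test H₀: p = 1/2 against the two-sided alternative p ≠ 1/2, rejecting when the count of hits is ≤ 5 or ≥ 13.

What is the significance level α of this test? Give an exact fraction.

1577/16384

α = P(K ≤ 5 or K ≥ 13 | p = 1/2), K ~ Binomial(18, 1/2).
The two tails are symmetric, so α = 2·(1 + 18 + 153 + 816 + 3060 + 8568)/2^18 = 25232/262144 = 1577/16384.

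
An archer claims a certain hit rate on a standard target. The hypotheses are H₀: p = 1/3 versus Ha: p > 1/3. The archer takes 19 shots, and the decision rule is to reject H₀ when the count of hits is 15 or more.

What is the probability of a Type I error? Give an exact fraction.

23497/387420489

The Type I error probability is α = P(Y ≥ 15) computed under H₀, where Y ~ Binomial(19, 1/3).
Adding the binomial terms for j = 15 through 19 with p = 1/3 yields 23497/387420489.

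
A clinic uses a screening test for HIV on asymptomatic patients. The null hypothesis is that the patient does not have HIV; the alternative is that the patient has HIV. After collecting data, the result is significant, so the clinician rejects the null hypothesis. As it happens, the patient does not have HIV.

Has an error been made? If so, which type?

Type I error

H₀ was rejected, but H₀ is actually true.
Rejecting a true null hypothesis is a Type I error (false positive).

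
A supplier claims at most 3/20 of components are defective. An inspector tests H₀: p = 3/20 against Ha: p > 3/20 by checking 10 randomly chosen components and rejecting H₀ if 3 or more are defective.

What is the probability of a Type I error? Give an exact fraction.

460297010259/2560000000000

Under H₀, K ~ Binomial(10, 3/20); the Type I error rate is P(K ≥ 3).
Computing the lower-tail complement: 1 − 2099702989741/2560000000000 = 460297010259/2560000000000.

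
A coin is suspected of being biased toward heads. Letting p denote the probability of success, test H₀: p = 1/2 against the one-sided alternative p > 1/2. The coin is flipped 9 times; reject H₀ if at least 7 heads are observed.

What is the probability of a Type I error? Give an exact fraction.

23/256

α = P(reject H₀ | H₀ true) = P(K ≥ 7 | p = 1/2), with K ~ Binomial(9, 1/2).
Summing the upper tail: (36 + 9 + 1) / 2^9 = 46/512 = 23/256.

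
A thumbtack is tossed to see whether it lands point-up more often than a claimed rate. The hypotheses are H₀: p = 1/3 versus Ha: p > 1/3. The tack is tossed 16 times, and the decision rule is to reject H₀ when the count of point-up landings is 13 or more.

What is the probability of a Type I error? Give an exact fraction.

Under H₀, X ~ Binomial(16, 1/3), and α = P(X ≥ 13).
Adding the binomial terms for j = 13 through 16 with p = 1/3 yields 4993/43046721.

4993/43046721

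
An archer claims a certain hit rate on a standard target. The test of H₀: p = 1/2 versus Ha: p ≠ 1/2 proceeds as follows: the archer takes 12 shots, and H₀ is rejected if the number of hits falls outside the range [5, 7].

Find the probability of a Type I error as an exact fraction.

397/1024

α = P(S ≤ 4 or S ≥ 8 | p = 1/2), S ~ Binomial(12, 1/2).
Each tail has probability (1 + 12 + 66 + 220 + 495)/4096; doubling gives α = 1588/4096 = 397/1024.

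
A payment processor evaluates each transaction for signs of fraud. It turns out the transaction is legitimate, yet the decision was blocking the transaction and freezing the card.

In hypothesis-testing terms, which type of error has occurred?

The null hypothesis here is that the transaction is legitimate.
'Blocking the transaction and freezing the card' corresponds to rejecting H₀.
H₀ was rejected but H₀ is true — a Type I error (false positive).

Type I error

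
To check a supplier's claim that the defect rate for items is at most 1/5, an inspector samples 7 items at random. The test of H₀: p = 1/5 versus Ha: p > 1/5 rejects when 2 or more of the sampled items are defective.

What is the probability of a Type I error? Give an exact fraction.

Under H₀, K ~ Binomial(7, 1/5); the Type I error rate is P(K ≥ 2).
α = 1 − P(K ≤ 1) = 1 − 45056/78125 = 33069/78125.

33069/78125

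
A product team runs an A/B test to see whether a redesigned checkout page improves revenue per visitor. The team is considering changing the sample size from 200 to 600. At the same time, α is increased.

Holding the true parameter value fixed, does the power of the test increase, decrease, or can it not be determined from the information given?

A larger sample reduces the standard error, pulling the sampling distribution under Ha further from the non-rejection region. With a larger α the critical value moves toward the center, so more of the Ha sampling distribution lies in the rejection region. Both changes push β in the same direction.
Since power = 1 − β and β decreases, power increases.

It increases.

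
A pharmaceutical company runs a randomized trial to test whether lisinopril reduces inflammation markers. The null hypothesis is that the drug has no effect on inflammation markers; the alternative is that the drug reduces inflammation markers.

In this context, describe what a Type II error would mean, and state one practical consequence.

A Type II error is failing to reject H₀ when H₀ is false.
Here that means concluding there is insufficient evidence that the drug works when actually the drug reduces inflammation markers.

A Type II error would mean concluding that the drug has no effect on inflammation markers (or at least failing to establish that the drug reduces inflammation markers) when in fact the drug reduces inflammation markers. Consequence: an effective treatment is shelved and never reaches patients who would benefit.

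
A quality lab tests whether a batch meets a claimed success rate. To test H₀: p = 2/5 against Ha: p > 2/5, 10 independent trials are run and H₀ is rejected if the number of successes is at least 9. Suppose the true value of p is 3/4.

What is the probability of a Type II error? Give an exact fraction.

792697/1048576

A Type II error is failing to reject when Ha holds: with p = 3/4, β = P(K ≤ 8).
Equivalently, β = 1 − P(K ≥ 9) = 792697/1048576.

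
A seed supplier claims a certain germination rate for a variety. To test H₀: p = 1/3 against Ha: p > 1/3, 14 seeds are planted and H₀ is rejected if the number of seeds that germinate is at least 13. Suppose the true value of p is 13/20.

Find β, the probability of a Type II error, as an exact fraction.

1604780863168259917/1638400000000000000

Under the alternative p = 13/20, X ~ Binomial(14, 13/20); β is the probability the test does not reject, P(X < 13).
Summing C(14,j)·(13/20)^j·(7/20)^{14-j} for j = 0..12 gives 1604780863168259917/1638400000000000000.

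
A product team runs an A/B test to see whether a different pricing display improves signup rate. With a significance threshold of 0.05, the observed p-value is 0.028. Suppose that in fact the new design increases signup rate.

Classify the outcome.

No error (correct decision).

The conventional null hypothesis is that the new design has no effect on signup rate.
Since p = 0.028 < α = 0.05, H₀ is rejected.
H₀ is false (actually the new design increases signup rate).
The decision matches the true state — no error.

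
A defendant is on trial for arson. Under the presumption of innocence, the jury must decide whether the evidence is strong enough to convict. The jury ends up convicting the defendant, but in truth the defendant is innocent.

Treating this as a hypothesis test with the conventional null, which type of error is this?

The null hypothesis here is that the defendant is innocent.
'Convicting the defendant' corresponds to rejecting H₀.
H₀ was rejected but H₀ is true — a Type I error (false positive).

Type I error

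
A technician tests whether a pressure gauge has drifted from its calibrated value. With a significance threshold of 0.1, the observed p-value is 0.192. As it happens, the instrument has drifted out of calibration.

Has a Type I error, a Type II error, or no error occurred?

The conventional null hypothesis is that the instrument is correctly calibrated.
Since p = 0.192 ≥ α = 0.1, H₀ is not rejected.
H₀ is false (actually the instrument has drifted out of calibration).
Failing to reject a false H₀ is a Type II error.

Type II error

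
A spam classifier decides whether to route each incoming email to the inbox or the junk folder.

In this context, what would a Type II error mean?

With the conventional null hypothesis that the message is legitimate (not spam):
A Type II error is failing to reject H₀ when H₀ is false.
Here that means delivering the message to the inbox when actually the message is spam.

A Type II error would mean concluding that the message is legitimate (not spam) (or at least failing to establish that the message is spam) when in fact the message is spam.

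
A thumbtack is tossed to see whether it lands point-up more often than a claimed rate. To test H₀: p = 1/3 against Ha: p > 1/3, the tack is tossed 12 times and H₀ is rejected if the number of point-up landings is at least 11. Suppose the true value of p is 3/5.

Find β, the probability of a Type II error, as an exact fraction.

239357656/244140625

β = P(fail to reject H₀ | Ha true) = P(Y ≤ 10 | p = 3/5), Y ~ Binomial(12, 3/5).
Equivalently, β = 1 − P(Y ≥ 11) = 239357656/244140625.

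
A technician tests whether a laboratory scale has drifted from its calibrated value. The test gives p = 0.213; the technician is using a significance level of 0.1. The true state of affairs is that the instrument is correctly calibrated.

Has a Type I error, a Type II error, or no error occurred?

No error — this is a correct decision.

The conventional null hypothesis is that the instrument is correctly calibrated.
Since p = 0.213 ≥ α = 0.1, H₀ is not rejected.
H₀ is true (actually the instrument is correctly calibrated).
The decision matches the true state — no error.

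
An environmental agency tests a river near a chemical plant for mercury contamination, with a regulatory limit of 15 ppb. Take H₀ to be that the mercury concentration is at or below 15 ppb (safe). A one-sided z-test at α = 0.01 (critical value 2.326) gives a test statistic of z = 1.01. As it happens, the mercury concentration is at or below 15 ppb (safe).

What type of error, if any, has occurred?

Neither — the decision is correct.

Since z = 1.01 ≤ z* = 2.326, H₀ is not rejected.
H₀ is true (actually the mercury concentration is at or below 15 ppb (safe)).
The decision matches the true state — no error.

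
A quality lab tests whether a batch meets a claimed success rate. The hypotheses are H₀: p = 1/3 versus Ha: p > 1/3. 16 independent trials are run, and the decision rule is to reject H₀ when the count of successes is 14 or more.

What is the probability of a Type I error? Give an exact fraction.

19/1594323

α = P(reject H₀ | H₀ true) = P(S ≥ 14 | p = 1/3), with S ~ Binomial(16, 1/3).
Summing C(16,j)(1/3)^j(2/3)^{16−j} for j = 14,…,16 gives 19/1594323.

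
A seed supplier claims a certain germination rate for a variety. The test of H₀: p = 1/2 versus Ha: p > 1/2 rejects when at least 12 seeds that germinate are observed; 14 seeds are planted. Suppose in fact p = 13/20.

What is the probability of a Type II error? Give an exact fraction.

750447350803558569/819200000000000000

Under the alternative p = 13/20, S ~ Binomial(14, 13/20); β is the probability the test does not reject, P(S < 12).
Equivalently, β = 1 − P(S ≥ 12) = 750447350803558569/819200000000000000.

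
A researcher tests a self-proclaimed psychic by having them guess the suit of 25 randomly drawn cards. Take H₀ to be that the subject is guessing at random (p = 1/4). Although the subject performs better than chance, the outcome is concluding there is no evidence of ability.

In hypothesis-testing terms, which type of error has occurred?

'Concluding there is no evidence of ability' corresponds to failing to reject H₀.
H₀ was not rejected but H₀ is false — a Type II error (false negative).

Type II error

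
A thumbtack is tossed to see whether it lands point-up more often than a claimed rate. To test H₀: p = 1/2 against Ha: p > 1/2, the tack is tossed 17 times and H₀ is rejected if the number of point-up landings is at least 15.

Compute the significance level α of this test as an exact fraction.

The Type I error probability is α = P(X ≥ 15) computed under H₀, where X ~ Binomial(17, 1/2).
P(X ≥ 15) = [C(17,15) + C(17,16) + C(17,17)] / 2^17 = (136 + 17 + 1) / 131072 = 154/131072 = 77/65536.

77/65536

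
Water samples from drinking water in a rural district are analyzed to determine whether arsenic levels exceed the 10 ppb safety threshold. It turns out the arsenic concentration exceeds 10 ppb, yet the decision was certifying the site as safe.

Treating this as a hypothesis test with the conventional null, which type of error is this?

Type II error

The null hypothesis here is that the arsenic concentration is at or below 10 ppb (safe).
'Certifying the site as safe' corresponds to failing to reject H₀.
H₀ was not rejected but H₀ is false — a Type II error (false negative).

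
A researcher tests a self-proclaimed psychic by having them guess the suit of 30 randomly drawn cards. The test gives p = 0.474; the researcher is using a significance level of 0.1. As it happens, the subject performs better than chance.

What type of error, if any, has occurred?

Type II error

The conventional null hypothesis is that the subject is guessing at random (p = 1/4).
Since p = 0.474 ≥ α = 0.1, H₀ is not rejected.
H₀ is false (actually the subject performs better than chance).
Failing to reject a false H₀ is a Type II error.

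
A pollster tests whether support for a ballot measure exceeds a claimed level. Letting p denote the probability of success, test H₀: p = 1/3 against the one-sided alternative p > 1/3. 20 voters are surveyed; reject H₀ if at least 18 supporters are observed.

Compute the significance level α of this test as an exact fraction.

89/387420489

α = P(reject H₀ | H₀ true) = P(X ≥ 18 | p = 1/3), with X ~ Binomial(20, 1/3).
P(X ≥ 18) = Σ_{j=18}^{20} C(20,j)·(1/3)^j·(2/3)^{20-j} = 89/387420489.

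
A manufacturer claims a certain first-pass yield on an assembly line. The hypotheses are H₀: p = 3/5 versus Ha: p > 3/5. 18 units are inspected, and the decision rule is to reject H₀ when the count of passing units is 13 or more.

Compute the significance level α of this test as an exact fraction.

796349989593/3814697265625

α = P(reject H₀ | H₀ true) = P(X ≥ 13 | p = 3/5), with X ~ Binomial(18, 3/5).
Adding the binomial terms for j = 13 through 18 with p = 3/5 yields 796349989593/3814697265625.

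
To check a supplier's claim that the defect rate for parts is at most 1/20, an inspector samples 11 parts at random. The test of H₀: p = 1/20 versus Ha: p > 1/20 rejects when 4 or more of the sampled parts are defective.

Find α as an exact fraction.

7947524659/5120000000000

The significance level is the probability, assuming p = 1/20, of seeing 4 or more defectives in 11 draws.
Via the complement, α = 1 − Σ_{j=0}^{3} C(11,j)(1/20)^j(19/20)^{11-j} = 7947524659/5120000000000.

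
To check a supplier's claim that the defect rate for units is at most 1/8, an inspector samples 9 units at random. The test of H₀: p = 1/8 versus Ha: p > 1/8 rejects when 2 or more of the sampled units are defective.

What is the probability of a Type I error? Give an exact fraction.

2623807/8388608

α = P(reject H₀ | H₀ true) = P(S ≥ 2 | p = 1/8), S ~ Binomial(9, 1/8).
α = 1 − P(S ≤ 1) = 1 − 5764801/8388608 = 2623807/8388608.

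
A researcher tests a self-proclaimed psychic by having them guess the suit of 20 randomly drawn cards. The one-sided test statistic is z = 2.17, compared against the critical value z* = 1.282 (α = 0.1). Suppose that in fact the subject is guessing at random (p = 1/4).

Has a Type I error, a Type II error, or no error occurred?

Type I error

The conventional null hypothesis is that the subject is guessing at random (p = 1/4).
Since z = 2.17 > z* = 1.282, H₀ is rejected.
H₀ is true (actually the subject is guessing at random (p = 1/4)).
Rejecting a true H₀ is a Type I error.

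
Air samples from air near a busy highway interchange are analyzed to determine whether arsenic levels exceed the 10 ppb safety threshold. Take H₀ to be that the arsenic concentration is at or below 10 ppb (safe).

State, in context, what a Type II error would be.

A Type II error would mean concluding that the arsenic concentration is at or below 10 ppb (safe) (or at least failing to establish that the arsenic concentration exceeds 10 ppb) when in fact the arsenic concentration exceeds 10 ppb.

A Type II error is failing to reject H₀ when H₀ is false.
Here that means certifying the site as safe when actually the arsenic concentration exceeds 10 ppb.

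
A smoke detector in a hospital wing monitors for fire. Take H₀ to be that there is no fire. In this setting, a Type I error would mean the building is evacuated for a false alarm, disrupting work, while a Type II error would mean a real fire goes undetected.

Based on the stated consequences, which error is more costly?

Type II error

The Type II consequence (a real fire goes undetected) is more severe than the Type I consequence (the building is evacuated for a false alarm, disrupting work).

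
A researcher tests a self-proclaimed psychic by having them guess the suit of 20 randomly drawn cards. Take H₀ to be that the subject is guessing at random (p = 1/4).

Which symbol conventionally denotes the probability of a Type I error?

α

P(Type I error) = P(reject H₀ | H₀ true) = α, the significance level.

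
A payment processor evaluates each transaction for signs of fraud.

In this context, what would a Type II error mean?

With the conventional null hypothesis that the transaction is legitimate:
A Type II error is failing to reject H₀ when H₀ is false.
Here that means approving the transaction when actually the transaction is fraudulent.

A Type II error would mean concluding that the transaction is legitimate (or at least failing to establish that the transaction is fraudulent) when in fact the transaction is fraudulent.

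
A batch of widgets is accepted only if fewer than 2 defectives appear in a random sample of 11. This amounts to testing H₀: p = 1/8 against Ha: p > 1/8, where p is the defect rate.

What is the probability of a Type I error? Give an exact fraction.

The significance level is the probability, assuming p = 1/8, of seeing 2 or more defectives in 11 draws.
Computing the lower-tail complement: 1 − 2542277241/4294967296 = 1752690055/4294967296.

1752690055/4294967296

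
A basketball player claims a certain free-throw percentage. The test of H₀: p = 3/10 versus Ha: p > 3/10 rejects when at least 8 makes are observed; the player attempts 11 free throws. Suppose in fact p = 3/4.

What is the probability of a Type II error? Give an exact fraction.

150311/524288

A Type II error is failing to reject when Ha holds: with p = 3/4, β = P(X ≤ 7).
Equivalently, β = 1 − P(X ≥ 8) = 150311/524288.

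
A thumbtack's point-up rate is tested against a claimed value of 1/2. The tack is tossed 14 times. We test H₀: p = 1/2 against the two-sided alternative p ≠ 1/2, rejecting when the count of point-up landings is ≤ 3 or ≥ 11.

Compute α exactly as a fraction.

α = P(X ≤ 3 or X ≥ 11 | p = 1/2), X ~ Binomial(14, 1/2).
The two tails are symmetric, so α = 2·(1 + 14 + 91 + 364)/2^14 = 940/16384 = 235/4096.

235/4096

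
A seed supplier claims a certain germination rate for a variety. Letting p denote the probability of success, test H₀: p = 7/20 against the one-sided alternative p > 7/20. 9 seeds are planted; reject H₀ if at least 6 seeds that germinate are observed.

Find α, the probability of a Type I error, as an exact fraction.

6859289647/128000000000

α = P(reject H₀ | H₀ true) = P(K ≥ 6 | p = 7/20), with K ~ Binomial(9, 7/20).
Summing C(9,j)(7/20)^j(13/20)^{9−j} for j = 6,…,9 gives 6859289647/128000000000.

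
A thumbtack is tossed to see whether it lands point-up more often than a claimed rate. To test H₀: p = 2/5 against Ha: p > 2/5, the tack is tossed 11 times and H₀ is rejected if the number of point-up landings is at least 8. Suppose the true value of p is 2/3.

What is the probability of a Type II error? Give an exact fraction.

31145/59049

A Type II error is failing to reject when Ha holds: with p = 2/3, β = P(K ≤ 7).
Equivalently, β = 1 − P(K ≥ 8) = 31145/59049.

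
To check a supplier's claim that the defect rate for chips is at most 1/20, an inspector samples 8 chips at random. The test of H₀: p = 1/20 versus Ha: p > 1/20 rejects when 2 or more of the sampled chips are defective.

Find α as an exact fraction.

α = P(reject H₀ | H₀ true) = P(S ≥ 2 | p = 1/20), S ~ Binomial(8, 1/20).
Via the complement, α = 1 − Σ_{j=0}^{1} C(8,j)(1/20)^j(19/20)^{8-j} = 1465463047/25600000000.

1465463047/25600000000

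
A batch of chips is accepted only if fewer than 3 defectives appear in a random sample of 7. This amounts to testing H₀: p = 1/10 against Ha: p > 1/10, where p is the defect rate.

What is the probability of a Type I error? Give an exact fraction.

Under H₀, X ~ Binomial(7, 1/10); the Type I error rate is P(X ≥ 3).
Via the complement, α = 1 − Σ_{j=0}^{2} C(7,j)(1/10)^j(9/10)^{7-j} = 51383/2000000.

51383/2000000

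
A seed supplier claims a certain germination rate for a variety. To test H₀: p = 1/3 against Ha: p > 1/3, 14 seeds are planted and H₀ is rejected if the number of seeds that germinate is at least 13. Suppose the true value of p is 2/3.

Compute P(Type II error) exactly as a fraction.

β = P(fail to reject H₀ | Ha true) = P(X ≤ 12 | p = 2/3), X ~ Binomial(14, 2/3).
Summing C(14,j)·(2/3)^j·(1/3)^{14-j} for j = 0..12 gives 4651897/4782969.

4651897/4782969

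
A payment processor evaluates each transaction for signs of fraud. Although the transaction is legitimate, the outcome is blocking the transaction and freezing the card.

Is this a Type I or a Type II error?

The null hypothesis here is that the transaction is legitimate.
'Blocking the transaction and freezing the card' corresponds to rejecting H₀.
H₀ was rejected but H₀ is true — a Type I error (false positive).

Type I error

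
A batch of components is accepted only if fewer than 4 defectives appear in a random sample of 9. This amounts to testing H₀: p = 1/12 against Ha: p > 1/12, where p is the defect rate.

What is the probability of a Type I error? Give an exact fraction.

5563363/1289945088

Under H₀, S ~ Binomial(9, 1/12); the Type I error rate is P(S ≥ 4).
Computing the lower-tail complement: 1 − 1284381725/1289945088 = 5563363/1289945088.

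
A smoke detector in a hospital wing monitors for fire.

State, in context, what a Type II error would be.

With the conventional null hypothesis that there is no fire:
A Type II error is failing to reject H₀ when H₀ is false.
Here that means remaining silent when actually there is a fire.

A Type II error would mean concluding that there is no fire (or at least failing to establish that there is a fire) when in fact there is a fire.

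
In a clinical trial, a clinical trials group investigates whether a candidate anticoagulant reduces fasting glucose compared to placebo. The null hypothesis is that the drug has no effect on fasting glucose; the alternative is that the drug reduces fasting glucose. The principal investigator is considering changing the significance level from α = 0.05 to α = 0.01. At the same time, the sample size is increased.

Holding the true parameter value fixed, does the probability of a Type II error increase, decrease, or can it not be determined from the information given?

Cannot be determined from the information given.

The first change alone would make β increase; the second alone would make β decrease. Which effect dominates depends on the magnitudes, which are not given.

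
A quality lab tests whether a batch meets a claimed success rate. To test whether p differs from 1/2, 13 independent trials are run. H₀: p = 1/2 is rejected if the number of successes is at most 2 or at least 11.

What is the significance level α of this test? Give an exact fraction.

α = P(X ≤ 2 or X ≥ 11 | p = 1/2), X ~ Binomial(13, 1/2).
The two tails are symmetric, so α = 2·(1 + 13 + 78)/2^13 = 184/8192 = 23/1024.

23/1024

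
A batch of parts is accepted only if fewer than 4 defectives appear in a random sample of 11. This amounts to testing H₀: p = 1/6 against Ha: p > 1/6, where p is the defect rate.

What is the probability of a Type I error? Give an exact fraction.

α = P(reject H₀ | H₀ true) = P(X ≥ 4 | p = 1/6), X ~ Binomial(11, 1/6).
Computing the lower-tail complement: 1 − 13671875/15116544 = 1444669/15116544.

1444669/15116544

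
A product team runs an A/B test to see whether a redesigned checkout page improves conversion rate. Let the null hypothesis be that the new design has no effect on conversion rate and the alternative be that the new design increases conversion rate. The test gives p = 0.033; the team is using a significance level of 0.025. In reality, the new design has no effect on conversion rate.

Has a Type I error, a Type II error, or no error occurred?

No error (correct decision).

Since p = 0.033 ≥ α = 0.025, H₀ is not rejected.
H₀ is true (actually the new design has no effect on conversion rate).
The decision matches the true state — no error.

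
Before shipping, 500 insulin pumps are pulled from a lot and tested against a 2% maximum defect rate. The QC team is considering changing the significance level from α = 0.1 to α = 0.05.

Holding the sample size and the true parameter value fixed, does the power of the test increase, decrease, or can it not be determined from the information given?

Lowering α raises the bar for rejection; under Ha, the test now fails to reject on outcomes it previously would have rejected.
Since power = 1 − β and β increases, power decreases.

It decreases.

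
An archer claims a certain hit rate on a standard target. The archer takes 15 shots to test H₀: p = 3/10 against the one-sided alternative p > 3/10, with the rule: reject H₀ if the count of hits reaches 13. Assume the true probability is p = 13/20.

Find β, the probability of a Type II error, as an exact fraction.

Under the alternative p = 13/20, Y ~ Binomial(15, 13/20); β is the probability the test does not reject, P(Y < 13).
Adding the binomial probabilities P(Y=0)+…+P(Y=12) at p = 13/20 gives 30745097163070342213/32768000000000000000.

30745097163070342213/32768000000000000000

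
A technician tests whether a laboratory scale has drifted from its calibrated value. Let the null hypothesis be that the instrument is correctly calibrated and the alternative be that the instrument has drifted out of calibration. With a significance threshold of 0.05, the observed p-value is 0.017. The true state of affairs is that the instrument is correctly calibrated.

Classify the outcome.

Type I error

Since p = 0.017 < α = 0.05, H₀ is rejected.
H₀ is true (actually the instrument is correctly calibrated).
Rejecting a true H₀ is a Type I error.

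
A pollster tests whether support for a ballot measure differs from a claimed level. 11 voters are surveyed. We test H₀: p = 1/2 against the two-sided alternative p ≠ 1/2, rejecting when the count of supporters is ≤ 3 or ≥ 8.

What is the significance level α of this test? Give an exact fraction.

The significance level is the null-hypothesis probability of the rejection region {≤3} ∪ {≥8}.
Each tail has probability (1 + 11 + 55 + 165)/2048; doubling gives α = 464/2048 = 29/128.

29/128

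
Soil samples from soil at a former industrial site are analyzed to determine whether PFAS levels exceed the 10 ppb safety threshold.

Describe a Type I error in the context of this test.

With the conventional null hypothesis that the PFAS concentration is at or below 10 ppb (safe):
A Type I error is rejecting H₀ when H₀ is true.
Here that means declaring the site contaminated and ordering remediation when actually the PFAS concentration is at or below 10 ppb (safe).

A Type I error would mean concluding that the PFAS concentration exceeds 10 ppb when in fact the PFAS concentration is at or below 10 ppb (safe).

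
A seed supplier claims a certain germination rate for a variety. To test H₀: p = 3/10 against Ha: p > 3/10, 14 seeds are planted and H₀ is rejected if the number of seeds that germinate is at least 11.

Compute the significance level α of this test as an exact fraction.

α = P(reject H₀ | H₀ true) = P(S ≥ 11 | p = 3/10), with S ~ Binomial(14, 3/10).
P(S ≥ 11) = Σ_{j=11}^{14} C(14,j)·(3/10)^j·(7/10)^{14-j} = 12323939643/50000000000000.

12323939643/50000000000000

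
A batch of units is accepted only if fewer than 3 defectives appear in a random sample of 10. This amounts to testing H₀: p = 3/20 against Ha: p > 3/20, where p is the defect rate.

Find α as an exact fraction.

460297010259/2560000000000

Under H₀, K ~ Binomial(10, 3/20); the Type I error rate is P(K ≥ 3).
α = 1 − P(K ≤ 2) = 1 − 2099702989741/2560000000000 = 460297010259/2560000000000.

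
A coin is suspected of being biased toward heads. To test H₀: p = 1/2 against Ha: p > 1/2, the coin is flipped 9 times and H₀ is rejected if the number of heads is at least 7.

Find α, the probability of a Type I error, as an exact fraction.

The Type I error probability is α = P(X ≥ 7) computed under H₀, where X ~ Binomial(9, 1/2).
P(X ≥ 7) = [C(9,7) + C(9,8) + C(9,9)] / 2^9 = (36 + 9 + 1) / 512 = 46/512 = 23/256.

23/256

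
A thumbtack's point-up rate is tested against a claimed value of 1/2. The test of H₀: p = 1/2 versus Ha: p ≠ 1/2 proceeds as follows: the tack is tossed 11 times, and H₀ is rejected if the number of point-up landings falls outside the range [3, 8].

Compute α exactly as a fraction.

The significance level is the null-hypothesis probability of the rejection region {≤2} ∪ {≥9}.
The two tails are symmetric, so α = 2·(1 + 11 + 55)/2^11 = 134/2048 = 67/1024.

67/1024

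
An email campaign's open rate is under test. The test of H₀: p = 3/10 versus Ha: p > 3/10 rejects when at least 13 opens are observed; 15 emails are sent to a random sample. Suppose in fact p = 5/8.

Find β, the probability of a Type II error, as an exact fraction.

33725631854457/35184372088832

Under the alternative p = 5/8, K ~ Binomial(15, 5/8); β is the probability the test does not reject, P(K < 13).
Adding the binomial probabilities P(K=0)+…+P(K=12) at p = 5/8 gives 33725631854457/35184372088832.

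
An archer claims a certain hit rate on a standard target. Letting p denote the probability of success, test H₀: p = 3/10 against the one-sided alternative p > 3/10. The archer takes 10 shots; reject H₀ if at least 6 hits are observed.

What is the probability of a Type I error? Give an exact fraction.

236744937/5000000000

α = P(reject H₀ | H₀ true) = P(X ≥ 6 | p = 3/10), with X ~ Binomial(10, 3/10).
Summing C(10,j)(3/10)^j(7/10)^{10−j} for j = 6,…,10 gives 236744937/5000000000.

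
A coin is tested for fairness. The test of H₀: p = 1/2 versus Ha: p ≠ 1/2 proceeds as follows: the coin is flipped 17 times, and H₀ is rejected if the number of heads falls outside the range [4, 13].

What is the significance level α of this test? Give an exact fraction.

417/32768

Under H₀, S ~ Binomial(17, 1/2); α is the probability of landing in either tail, P(S ≤ 3) + P(S ≥ 14).
Each tail has probability (1 + 17 + 136 + 680)/131072; doubling gives α = 1668/131072 = 417/32768.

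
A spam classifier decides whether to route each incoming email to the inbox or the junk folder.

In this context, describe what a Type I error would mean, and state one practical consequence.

A Type I error would mean concluding that the message is spam when in fact the message is legitimate (not spam). Consequence: a legitimate email — possibly an important one — is hidden in the spam folder.

With the conventional null hypothesis that the message is legitimate (not spam):
A Type I error is rejecting H₀ when H₀ is true.
Here that means sending the message to the spam folder when actually the message is legitimate (not spam).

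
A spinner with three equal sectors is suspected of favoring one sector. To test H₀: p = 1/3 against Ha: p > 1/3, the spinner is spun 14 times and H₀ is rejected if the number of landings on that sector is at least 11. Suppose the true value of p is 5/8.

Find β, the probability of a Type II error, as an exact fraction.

A Type II error is failing to reject when Ha holds: with p = 5/8, β = P(K ≤ 10).
Adding the binomial probabilities P(K=0)+…+P(K=10) at p = 5/8 gives 1830419739927/2199023255552.

1830419739927/2199023255552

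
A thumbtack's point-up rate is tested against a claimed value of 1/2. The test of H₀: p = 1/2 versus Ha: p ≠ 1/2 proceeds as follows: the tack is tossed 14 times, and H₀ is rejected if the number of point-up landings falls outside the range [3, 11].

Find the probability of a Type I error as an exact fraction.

Under H₀, K ~ Binomial(14, 1/2); α is the probability of landing in either tail, P(K ≤ 2) + P(K ≥ 12).
By symmetry, α = 2·P(K ≤ 2) = 2·(1 + 14 + 91)/16384 = 212/16384 = 53/4096.

53/4096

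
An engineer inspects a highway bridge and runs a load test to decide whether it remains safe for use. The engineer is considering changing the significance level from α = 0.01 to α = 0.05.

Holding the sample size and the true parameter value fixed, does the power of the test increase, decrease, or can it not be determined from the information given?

With a larger α the critical value moves toward the center, so more of the Ha sampling distribution lies in the rejection region.
Since power = 1 − β and β decreases, power increases.

It increases.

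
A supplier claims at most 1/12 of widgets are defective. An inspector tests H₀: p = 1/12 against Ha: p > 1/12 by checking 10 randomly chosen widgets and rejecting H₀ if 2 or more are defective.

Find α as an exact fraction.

4133487571/20639121408

Under H₀, X ~ Binomial(10, 1/12); the Type I error rate is P(X ≥ 2).
Via the complement, α = 1 − Σ_{j=0}^{1} C(10,j)(1/12)^j(11/12)^{10-j} = 4133487571/20639121408.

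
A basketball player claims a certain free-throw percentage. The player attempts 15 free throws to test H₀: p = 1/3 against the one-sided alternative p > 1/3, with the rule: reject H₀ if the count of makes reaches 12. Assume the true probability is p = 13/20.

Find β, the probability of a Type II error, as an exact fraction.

6777270377107586237/8192000000000000000

β = P(fail to reject H₀ | Ha true) = P(Y ≤ 11 | p = 13/20), Y ~ Binomial(15, 13/20).
Adding the binomial probabilities P(Y=0)+…+P(Y=11) at p = 13/20 gives 6777270377107586237/8192000000000000000.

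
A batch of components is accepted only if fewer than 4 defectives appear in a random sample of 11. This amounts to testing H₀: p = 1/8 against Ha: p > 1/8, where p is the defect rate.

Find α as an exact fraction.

41842445/1073741824

α = P(reject H₀ | H₀ true) = P(X ≥ 4 | p = 1/8), X ~ Binomial(11, 1/8).
Computing the lower-tail complement: 1 − 1031899379/1073741824 = 41842445/1073741824.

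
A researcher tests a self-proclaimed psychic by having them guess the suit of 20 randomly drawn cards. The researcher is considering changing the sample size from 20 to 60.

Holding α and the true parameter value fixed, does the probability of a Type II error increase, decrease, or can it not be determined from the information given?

Increasing n separates the H₀ and Ha sampling distributions, so under Ha fewer outcomes land in the acceptance region.

It decreases.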